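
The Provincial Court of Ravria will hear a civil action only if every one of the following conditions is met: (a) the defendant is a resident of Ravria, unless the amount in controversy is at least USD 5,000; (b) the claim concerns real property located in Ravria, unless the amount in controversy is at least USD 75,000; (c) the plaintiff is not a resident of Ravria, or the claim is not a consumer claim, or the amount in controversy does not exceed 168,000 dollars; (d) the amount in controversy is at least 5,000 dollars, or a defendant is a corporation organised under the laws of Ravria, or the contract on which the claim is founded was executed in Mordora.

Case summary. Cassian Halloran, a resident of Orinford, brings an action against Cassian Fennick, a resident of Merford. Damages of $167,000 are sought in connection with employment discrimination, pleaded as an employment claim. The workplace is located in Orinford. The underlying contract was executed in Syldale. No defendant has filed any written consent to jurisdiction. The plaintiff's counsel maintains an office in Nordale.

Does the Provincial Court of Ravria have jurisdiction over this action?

Yes

The Provincial Court of Ravria:
  (a) The defendant resides in Merford, not Ravria. However, the amount in controversy is $167,000, which meets the $5,000 floor, so the 'unless' proviso supplies this condition. Condition met.
  (b) The claim does not concern real property. However, the amount in controversy is $167,000, which meets the $75,000 floor, so the 'unless' proviso supplies this condition. Satisfied.
  (c) The plaintiff resides in Orinford, which is not Ravria, so this disjunct is met. Met.
  (d) The amount in controversy is 167,000 dollars, which meets the 5,000 dollars floor, which satisfies one of the alternatives. Met.
  → Jurisdiction lies.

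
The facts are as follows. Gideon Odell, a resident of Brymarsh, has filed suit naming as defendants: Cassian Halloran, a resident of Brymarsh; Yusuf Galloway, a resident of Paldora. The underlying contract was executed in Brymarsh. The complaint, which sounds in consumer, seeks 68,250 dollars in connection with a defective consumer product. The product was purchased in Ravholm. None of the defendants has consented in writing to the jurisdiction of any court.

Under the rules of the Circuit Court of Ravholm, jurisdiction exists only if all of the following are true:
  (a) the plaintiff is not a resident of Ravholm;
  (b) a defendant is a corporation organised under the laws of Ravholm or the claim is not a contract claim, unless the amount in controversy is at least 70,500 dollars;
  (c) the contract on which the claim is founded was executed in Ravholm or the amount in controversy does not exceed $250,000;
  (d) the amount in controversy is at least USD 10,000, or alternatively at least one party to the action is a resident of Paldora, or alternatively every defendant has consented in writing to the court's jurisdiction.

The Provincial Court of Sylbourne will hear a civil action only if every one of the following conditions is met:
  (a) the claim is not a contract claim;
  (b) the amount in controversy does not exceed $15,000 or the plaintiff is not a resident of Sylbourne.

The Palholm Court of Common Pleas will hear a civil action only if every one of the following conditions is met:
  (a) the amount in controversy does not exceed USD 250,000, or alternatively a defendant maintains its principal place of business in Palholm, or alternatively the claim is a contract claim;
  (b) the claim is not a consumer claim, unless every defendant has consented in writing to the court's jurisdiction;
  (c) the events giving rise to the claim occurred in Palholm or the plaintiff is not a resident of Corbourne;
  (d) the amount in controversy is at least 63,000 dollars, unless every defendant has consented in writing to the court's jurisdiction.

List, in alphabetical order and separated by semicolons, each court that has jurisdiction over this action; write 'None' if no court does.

the Circuit Court of Ravholm; the Provincial Court of Sylbourne

The Circuit Court of Ravholm:
  (a) The plaintiff resides in Brymarsh, which is not Ravholm. Satisfied.
  (b) The claim is a consumer claim, not a contract claim, so one alternative holds. Satisfied.
  (c) The amount in controversy is $68,250, within the USD 250,000 ceiling, so one alternative holds. Met.
  (d) The amount in controversy is USD 68,250, which meets the USD 10,000 floor, which satisfies one of the alternatives. Satisfied.
  → All conditions met; jurisdiction exists.
The Provincial Court of Sylbourne:
  (a) The claim is a consumer claim, not a contract claim. Satisfied.
  (b) The plaintiff resides in Brymarsh, which is not Sylbourne, so one alternative holds. Condition met.
  → Every requirement is satisfied — jurisdiction.
The Palholm Court of Common Pleas:
  (a) The amount in controversy is $68,250, within the USD 250,000 ceiling, so one alternative holds. Met.
  (b) The claim is a consumer claim. Nor does the 'unless' clause help: no such written consent has been filed. Not satisfied.
  (c) The plaintiff resides in Brymarsh, which is not Corbourne, so this disjunct is met. Satisfied.
  (d) The amount in controversy is $68,250, which meets the USD 63,000 floor. Condition met.
  → No jurisdiction.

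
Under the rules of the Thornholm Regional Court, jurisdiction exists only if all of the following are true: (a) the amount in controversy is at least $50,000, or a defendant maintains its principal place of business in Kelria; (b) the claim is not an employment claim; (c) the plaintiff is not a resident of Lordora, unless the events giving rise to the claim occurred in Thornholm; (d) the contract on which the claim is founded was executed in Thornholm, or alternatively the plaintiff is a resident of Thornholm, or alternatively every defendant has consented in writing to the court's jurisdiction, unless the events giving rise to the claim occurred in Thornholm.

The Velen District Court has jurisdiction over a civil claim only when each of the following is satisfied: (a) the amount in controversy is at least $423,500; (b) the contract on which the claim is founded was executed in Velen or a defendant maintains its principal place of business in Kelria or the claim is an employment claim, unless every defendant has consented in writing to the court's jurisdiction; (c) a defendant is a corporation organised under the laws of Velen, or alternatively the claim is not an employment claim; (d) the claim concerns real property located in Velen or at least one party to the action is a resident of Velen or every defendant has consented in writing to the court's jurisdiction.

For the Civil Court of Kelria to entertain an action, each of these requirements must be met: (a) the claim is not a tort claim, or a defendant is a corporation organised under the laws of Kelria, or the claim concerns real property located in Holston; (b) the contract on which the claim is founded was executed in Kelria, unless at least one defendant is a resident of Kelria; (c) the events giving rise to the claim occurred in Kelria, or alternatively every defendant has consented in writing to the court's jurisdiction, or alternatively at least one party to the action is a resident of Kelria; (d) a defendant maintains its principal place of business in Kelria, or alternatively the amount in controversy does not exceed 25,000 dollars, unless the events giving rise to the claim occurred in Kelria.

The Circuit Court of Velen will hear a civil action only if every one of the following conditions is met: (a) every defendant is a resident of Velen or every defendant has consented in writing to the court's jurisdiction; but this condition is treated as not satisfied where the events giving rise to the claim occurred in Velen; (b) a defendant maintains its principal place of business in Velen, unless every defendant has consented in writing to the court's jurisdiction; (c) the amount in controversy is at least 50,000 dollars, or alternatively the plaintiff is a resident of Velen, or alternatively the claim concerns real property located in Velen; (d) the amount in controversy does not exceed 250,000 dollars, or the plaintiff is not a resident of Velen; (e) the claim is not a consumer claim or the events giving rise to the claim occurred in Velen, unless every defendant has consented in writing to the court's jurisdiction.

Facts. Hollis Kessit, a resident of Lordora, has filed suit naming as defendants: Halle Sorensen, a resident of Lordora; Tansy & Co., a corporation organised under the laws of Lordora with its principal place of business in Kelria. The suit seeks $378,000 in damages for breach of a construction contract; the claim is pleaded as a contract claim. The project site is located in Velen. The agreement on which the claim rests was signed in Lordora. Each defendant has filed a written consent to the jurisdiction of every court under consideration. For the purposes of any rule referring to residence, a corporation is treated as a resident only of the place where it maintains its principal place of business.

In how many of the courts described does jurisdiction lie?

The Thornholm Regional Court:
  (a) The amount in controversy is USD 378,000, which meets the USD 50,000 floor, so this disjunct is met. Satisfied.
  (b) The claim is a contract claim, not an employment claim. Met.
  (c) The plaintiff resides in Lordora. Nor does the 'unless' clause help: the operative events occurred in Velen, not Thornholm. Not met.
  (d) Every defendant has filed written consent, which satisfies one of the alternatives. Condition met.
  → At least one condition fails; no jurisdiction.
The Velen District Court:
  (a) The amount in controversy is $378,000, below the $423,500 floor. Condition not met.
  (b) Tansy & Co. has its principal place of business in Kelria, which satisfies one of the alternatives. Met.
  (c) The claim is a contract claim, not an employment claim — that alternative is enough. Satisfied.
  (d) Every defendant has filed written consent, so one alternative holds. Condition met.
  → Not every requirement is met — no jurisdiction.
The Civil Court of Kelria:
  (a) The claim is a contract claim, not a tort claim, so one alternative holds. Condition met.
  (b) The contract was executed in Lordora, not Kelria. However, Tansy & Co. resides in Kelria, so the 'unless' proviso supplies this condition. Met.
  (c) Every defendant has filed written consent, so this disjunct is met. Condition met.
  (d) Tansy & Co. has its principal place of business in Kelria, which satisfies one of the alternatives. Met.
  → Every requirement is satisfied — jurisdiction.
The Circuit Court of Velen:
  (a) Every defendant has filed written consent, so this disjunct is met. But the operative events occurred in Velen, triggering the carve-out and defeating this condition. Fails.
  (b) The corporate defendant(s) have their principal place of business in Kelria, not Velen. The proviso rescues it, though: every defendant has filed written consent. Satisfied.
  (c) The amount in controversy is USD 378,000, which meets the USD 50,000 floor, so this disjunct is met. Satisfied.
  (d) The plaintiff resides in Lordora, which is not Velen, so this disjunct is met. Condition met.
  (e) The claim is a contract claim, not a consumer claim, so one alternative holds. Met.
  → At least one condition fails; no jurisdiction.
Courts with jurisdiction: the Civil Court of Kelria — 1 in total.

1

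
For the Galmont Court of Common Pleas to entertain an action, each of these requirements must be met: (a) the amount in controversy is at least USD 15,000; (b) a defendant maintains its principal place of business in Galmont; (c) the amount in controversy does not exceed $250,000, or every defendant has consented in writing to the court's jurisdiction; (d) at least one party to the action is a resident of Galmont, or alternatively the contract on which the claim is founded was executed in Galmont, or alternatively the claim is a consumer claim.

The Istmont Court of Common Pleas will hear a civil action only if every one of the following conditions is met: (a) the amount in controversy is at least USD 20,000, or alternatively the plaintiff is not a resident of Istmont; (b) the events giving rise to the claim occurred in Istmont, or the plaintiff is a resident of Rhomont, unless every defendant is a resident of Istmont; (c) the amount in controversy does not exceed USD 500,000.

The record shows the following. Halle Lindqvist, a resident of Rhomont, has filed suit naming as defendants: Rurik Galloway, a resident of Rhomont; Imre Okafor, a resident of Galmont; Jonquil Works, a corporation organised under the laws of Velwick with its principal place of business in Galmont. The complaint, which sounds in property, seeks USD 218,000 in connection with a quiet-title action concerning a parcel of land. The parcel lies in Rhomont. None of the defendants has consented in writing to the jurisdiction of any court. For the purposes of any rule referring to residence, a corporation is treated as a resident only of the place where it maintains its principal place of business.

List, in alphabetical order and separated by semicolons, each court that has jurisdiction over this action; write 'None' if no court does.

The Galmont Court of Common Pleas:
  (a) The amount in controversy is 218,000 dollars, which meets the $15,000 floor. Met.
  (b) Jonquil Works has its principal place of business in Galmont. Met.
  (c) The amount in controversy is 218,000 dollars, within the 250,000 dollars ceiling — that alternative is enough. Satisfied.
  (d) Imre Okafor resides in Galmont, which satisfies one of the alternatives. Met.
  → The court has jurisdiction.
The Istmont Court of Common Pleas:
  (a) The amount in controversy is 218,000 dollars, which meets the $20,000 floor — that alternative is enough. Condition met.
  (b) The plaintiff resides in Rhomont, which satisfies one of the alternatives. Satisfied.
  (c) The amount in controversy is $218,000, within the $500,000 ceiling. Satisfied.
  → Every requirement is satisfied — jurisdiction.

the Galmont Court of Common Pleas; the Istmont Court of Common Pleas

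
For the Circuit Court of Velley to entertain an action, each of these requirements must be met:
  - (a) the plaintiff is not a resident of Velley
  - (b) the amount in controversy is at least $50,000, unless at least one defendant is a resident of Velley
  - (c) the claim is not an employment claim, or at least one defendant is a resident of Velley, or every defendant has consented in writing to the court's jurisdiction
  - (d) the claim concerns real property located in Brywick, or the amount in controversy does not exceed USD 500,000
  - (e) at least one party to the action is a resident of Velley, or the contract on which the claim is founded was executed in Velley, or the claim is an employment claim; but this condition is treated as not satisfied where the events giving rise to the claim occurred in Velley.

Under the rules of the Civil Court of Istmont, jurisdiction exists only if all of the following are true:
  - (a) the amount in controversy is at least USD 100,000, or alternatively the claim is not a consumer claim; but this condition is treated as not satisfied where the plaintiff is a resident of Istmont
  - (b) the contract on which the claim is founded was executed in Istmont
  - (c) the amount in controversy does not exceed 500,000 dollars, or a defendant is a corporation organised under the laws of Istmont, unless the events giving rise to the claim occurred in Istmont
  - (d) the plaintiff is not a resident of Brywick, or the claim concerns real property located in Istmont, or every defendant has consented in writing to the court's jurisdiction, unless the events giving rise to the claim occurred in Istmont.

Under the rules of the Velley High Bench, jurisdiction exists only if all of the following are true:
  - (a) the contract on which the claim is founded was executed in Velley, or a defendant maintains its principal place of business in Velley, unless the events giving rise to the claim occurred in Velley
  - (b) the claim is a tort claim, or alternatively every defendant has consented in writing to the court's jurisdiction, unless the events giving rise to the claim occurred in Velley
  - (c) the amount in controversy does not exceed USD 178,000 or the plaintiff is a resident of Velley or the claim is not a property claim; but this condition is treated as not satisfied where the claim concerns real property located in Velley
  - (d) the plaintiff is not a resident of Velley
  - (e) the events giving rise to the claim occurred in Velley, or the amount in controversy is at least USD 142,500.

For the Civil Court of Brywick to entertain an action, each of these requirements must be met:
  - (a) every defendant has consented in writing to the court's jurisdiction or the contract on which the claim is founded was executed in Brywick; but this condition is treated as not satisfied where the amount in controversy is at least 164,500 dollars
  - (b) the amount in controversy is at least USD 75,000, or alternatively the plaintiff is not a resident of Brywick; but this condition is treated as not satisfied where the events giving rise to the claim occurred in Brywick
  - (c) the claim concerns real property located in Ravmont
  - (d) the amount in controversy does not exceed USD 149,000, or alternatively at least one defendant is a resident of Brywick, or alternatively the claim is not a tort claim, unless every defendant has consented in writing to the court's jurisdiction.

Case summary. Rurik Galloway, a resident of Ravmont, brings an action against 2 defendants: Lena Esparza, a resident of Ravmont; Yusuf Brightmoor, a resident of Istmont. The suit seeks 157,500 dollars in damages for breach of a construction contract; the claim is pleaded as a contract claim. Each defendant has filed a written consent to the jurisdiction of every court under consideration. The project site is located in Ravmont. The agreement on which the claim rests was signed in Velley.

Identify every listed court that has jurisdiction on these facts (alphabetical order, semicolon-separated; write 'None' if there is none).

the Circuit Court of Velley; the Velley High Bench

The Circuit Court of Velley:
  (a) The plaintiff resides in Ravmont, which is not Velley. Condition met.
  (b) The amount in controversy is $157,500, which meets the 50,000 dollars floor. Condition met.
  (c) The claim is a contract claim, not an employment claim — that alternative is enough. Met.
  (d) The amount in controversy is USD 157,500, within the $500,000 ceiling, so one alternative holds. Satisfied.
  (e) The contract was executed in Velley — that alternative is enough. The carve-out does not apply: the operative events occurred in Ravmont, not Velley. Satisfied.
  → Jurisdiction lies.
The Civil Court of Istmont:
  (a) The amount in controversy is 157,500 dollars, which meets the 100,000 dollars floor — that alternative is enough. The exception is not triggered, since the plaintiff resides in Ravmont, not Istmont. Met.
  (b) The contract was executed in Velley, not Istmont. Condition not met.
  (c) The amount in controversy is USD 157,500, within the USD 500,000 ceiling, so this disjunct is met. Condition met.
  (d) The plaintiff resides in Ravmont, which is not Brywick, so one alternative holds. Met.
  → At least one condition fails; no jurisdiction.
The Velley High Bench:
  (a) The contract was executed in Velley, which satisfies one of the alternatives. Met.
  (b) Every defendant has filed written consent, which satisfies one of the alternatives. Met.
  (c) The amount in controversy is $157,500, within the 178,000 dollars ceiling, so one alternative holds. The carve-out does not apply: the claim does not concern real property. Met.
  (d) The plaintiff resides in Ravmont, which is not Velley. Satisfied.
  (e) The amount in controversy is 157,500 dollars, which meets the $142,500 floor — that alternative is enough. Condition met.
  → All conditions met; jurisdiction exists.
The Civil Court of Brywick:
  (a) Every defendant has filed written consent, so this disjunct is met. The exception is not triggered, since the amount in controversy is 157,500 dollars, below the 164,500 dollars floor. Satisfied.
  (b) The amount in controversy is $157,500, which meets the $75,000 floor, so this disjunct is met. The exception is not triggered, since the operative events occurred in Ravmont, not Brywick. Condition met.
  (c) The claim does not concern real property. Not satisfied.
  (d) The claim is a contract claim, not a tort claim, so this disjunct is met. Condition met.
  → No jurisdiction.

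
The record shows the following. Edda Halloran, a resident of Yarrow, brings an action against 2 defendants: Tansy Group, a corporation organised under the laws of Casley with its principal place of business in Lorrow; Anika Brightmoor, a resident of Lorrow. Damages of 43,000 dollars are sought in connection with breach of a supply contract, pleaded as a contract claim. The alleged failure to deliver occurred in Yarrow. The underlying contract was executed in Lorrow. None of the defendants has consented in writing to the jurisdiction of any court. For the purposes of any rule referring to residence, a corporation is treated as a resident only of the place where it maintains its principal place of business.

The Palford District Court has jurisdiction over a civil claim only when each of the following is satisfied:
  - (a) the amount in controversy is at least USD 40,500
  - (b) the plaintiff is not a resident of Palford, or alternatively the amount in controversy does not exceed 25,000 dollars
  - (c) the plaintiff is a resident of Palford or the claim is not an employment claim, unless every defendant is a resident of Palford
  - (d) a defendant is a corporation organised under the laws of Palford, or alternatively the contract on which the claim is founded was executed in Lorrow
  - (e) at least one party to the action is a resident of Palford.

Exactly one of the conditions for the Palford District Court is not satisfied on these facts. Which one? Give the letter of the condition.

(e)

The Palford District Court:
  (a) The amount in controversy is USD 43,000, which meets the USD 40,500 floor. Met.
  (b) The plaintiff resides in Yarrow, which is not Palford, which satisfies one of the alternatives. Condition met.
  (c) The claim is a contract claim, not an employment claim, which satisfies one of the alternatives. Condition met.
  (d) The contract was executed in Lorrow, so this disjunct is met. Satisfied.
  (e) No party resides in Palford. Fails.
Only condition (e) fails.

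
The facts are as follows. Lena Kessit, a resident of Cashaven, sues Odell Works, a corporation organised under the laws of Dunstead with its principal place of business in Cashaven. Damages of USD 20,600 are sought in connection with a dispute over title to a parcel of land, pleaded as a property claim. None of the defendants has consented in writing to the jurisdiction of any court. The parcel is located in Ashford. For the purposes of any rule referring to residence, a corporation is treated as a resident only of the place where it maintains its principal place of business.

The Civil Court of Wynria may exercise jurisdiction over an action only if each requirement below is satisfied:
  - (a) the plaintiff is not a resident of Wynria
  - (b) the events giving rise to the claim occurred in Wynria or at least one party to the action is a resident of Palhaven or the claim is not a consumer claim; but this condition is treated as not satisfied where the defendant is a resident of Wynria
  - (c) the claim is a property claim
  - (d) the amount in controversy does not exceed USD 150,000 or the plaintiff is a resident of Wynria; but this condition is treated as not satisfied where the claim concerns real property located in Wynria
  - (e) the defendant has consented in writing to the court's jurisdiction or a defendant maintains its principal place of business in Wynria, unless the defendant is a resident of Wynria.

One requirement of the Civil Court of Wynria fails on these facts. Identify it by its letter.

The Civil Court of Wynria:
  (a) The plaintiff resides in Cashaven, which is not Wynria. Satisfied.
  (b) The claim is a property claim, not a consumer claim — that alternative is enough. And the carve-out is inapplicable — the defendant resides in Cashaven, not Wynria. Condition met.
  (c) The claim is a property claim. Condition met.
  (d) The amount in controversy is 20,600 dollars, within the $150,000 ceiling, so one alternative holds. The carve-out does not apply: the property lies in Ashford, not Wynria. Condition met.
  (e) No such written consent has been filed; the corporate defendant(s) have their principal place of business in Cashaven, not Wynria — none of the alternatives is met. Nor does the 'unless' clause help: the defendant resides in Cashaven, not Wynria. Not satisfied.
Only condition (e) fails.

(e)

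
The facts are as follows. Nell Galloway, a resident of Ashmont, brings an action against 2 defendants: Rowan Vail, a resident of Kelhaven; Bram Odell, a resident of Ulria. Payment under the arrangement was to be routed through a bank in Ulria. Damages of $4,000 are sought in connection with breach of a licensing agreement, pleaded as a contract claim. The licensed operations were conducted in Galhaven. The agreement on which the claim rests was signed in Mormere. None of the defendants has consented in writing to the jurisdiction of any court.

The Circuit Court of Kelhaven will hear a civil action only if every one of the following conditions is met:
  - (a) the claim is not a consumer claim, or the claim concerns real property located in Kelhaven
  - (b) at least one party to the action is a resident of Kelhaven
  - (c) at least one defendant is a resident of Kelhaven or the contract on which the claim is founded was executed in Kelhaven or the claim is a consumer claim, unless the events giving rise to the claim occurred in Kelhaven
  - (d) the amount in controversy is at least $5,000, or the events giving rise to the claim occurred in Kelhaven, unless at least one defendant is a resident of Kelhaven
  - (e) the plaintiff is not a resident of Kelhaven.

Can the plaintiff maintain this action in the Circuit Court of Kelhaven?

The Circuit Court of Kelhaven:
  (a) The claim is a contract claim, not a consumer claim, which satisfies one of the alternatives. Satisfied.
  (b) Rowan Vail resides in Kelhaven. Condition met.
  (c) Rowan Vail resides in Kelhaven, so this disjunct is met. Satisfied.
  (d) The amount in controversy is 4,000 dollars, below the $5,000 floor; the operative events occurred in Galhaven, not Kelhaven — every alternative fails. But Rowan Vail resides in Kelhaven, and the 'unless' clause therefore excuses the requirement. Met.
  (e) The plaintiff resides in Ashmont, which is not Kelhaven. Met.
  → Jurisdiction lies.

Yes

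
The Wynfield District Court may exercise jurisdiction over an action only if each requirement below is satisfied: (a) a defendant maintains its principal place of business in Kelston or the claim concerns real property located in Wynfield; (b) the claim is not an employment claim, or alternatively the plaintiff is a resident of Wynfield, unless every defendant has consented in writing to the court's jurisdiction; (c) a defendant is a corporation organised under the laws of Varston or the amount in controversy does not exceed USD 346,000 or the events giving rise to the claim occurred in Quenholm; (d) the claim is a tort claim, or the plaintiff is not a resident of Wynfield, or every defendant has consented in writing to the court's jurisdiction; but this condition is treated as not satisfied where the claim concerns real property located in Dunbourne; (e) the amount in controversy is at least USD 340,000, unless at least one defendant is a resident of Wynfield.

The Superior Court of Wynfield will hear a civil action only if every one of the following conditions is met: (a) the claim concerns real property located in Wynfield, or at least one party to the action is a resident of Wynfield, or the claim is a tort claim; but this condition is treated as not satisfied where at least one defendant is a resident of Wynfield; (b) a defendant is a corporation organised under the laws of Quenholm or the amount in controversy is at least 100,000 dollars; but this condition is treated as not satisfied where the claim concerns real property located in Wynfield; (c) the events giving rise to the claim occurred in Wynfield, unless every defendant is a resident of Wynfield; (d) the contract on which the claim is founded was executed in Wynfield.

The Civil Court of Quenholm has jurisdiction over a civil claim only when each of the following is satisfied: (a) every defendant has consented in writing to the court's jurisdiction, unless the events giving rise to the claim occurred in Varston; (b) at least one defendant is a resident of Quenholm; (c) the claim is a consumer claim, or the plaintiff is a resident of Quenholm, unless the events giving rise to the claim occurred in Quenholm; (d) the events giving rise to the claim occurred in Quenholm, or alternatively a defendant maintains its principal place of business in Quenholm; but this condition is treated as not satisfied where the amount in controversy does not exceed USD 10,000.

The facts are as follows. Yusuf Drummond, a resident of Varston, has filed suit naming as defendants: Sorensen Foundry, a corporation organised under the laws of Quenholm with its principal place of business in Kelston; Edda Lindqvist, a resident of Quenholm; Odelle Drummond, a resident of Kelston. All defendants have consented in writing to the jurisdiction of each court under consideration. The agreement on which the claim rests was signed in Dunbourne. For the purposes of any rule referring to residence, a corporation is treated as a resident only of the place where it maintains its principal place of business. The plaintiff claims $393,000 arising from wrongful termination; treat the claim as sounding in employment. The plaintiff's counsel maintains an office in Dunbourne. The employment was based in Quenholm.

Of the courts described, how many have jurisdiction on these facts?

The Wynfield District Court:
  (a) Sorensen Foundry has its principal place of business in Kelston, so one alternative holds. Condition met.
  (b) The claim is an employment claim; the plaintiff resides in Varston, not Wynfield — every alternative fails. The proviso rescues it, though: every defendant has filed written consent. Satisfied.
  (c) The operative events occurred in Quenholm, so this disjunct is met. Condition met.
  (d) The plaintiff resides in Varston, which is not Wynfield — that alternative is enough. The exception is not triggered, since the claim does not concern real property. Condition met.
  (e) The amount in controversy is USD 393,000, which meets the 340,000 dollars floor. Met.
  → Every requirement is satisfied — jurisdiction.
The Superior Court of Wynfield:
  (a) The claim does not concern real property; no party resides in Wynfield; the claim is an employment claim, not a tort claim — no alternative holds. Condition not met.
  (b) Sorensen Foundry is organised under the laws of Quenholm, which satisfies one of the alternatives. And the carve-out is inapplicable — the claim does not concern real property. Satisfied.
  (c) The operative events occurred in Quenholm, not Wynfield. The proviso offers no rescue either, since the defendants reside as follows — Sorensen Foundry in Kelston, Edda Lindqvist in Quenholm, Odelle Drummond in Kelston — not all in Wynfield. Fails.
  (d) The contract was executed in Dunbourne, not Wynfield. Condition not met.
  → Not every requirement is met — no jurisdiction.
The Civil Court of Quenholm:
  (a) Every defendant has filed written consent. Condition met.
  (b) Edda Lindqvist resides in Quenholm. Satisfied.
  (c) The claim is an employment claim, not a consumer claim; the plaintiff resides in Varston, not Quenholm — no alternative holds. But the operative events occurred in Quenholm, and the 'unless' clause therefore excuses the requirement. Satisfied.
  (d) The operative events occurred in Quenholm, which satisfies one of the alternatives. The exception is not triggered, since the amount in controversy is 393,000 dollars, above the USD 10,000 ceiling. Condition met.
  → All conditions met; jurisdiction exists.
Courts with jurisdiction: the Wynfield District Court, the Civil Court of Quenholm — 2 in total.

2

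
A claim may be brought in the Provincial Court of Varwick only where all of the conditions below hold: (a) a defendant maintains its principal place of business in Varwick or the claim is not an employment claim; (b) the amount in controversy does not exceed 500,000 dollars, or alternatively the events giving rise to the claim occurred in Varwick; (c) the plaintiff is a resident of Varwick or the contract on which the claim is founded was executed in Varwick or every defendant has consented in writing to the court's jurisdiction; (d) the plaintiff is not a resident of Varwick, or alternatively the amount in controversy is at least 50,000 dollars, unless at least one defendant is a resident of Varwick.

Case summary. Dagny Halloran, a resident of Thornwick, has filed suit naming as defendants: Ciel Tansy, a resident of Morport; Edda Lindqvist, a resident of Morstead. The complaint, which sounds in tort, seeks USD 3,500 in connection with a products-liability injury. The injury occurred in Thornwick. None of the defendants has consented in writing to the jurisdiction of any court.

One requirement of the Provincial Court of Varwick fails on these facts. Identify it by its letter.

The Provincial Court of Varwick:
  (a) The claim is a tort claim, not an employment claim, so this disjunct is met. Met.
  (b) The amount in controversy is 3,500 dollars, within the 500,000 dollars ceiling, so one alternative holds. Condition met.
  (c) The plaintiff resides in Thornwick, not Varwick; no contract (and hence no place of execution) is alleged; no such written consent has been filed — none of the alternatives is met. Not satisfied.
  (d) The plaintiff resides in Thornwick, which is not Varwick, so one alternative holds. Condition met.
Only condition (c) fails.

(c)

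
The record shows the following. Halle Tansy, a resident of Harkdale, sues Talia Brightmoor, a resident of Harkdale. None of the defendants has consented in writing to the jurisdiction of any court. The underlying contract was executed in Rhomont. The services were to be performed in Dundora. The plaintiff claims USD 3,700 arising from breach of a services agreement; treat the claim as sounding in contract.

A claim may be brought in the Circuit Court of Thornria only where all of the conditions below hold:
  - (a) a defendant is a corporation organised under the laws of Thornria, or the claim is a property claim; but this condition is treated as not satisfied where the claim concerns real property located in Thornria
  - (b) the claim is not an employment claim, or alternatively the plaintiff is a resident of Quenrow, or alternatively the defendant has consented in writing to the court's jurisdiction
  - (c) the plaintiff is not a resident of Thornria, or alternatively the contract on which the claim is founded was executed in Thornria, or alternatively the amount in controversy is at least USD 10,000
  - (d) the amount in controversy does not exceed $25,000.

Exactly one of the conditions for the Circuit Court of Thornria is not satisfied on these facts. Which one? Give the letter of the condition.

The Circuit Court of Thornria:
  (a) No defendant is a corporation; the claim is a contract claim, not a property claim — none of the alternatives is met. Condition not met.
  (b) The claim is a contract claim, not an employment claim, so one alternative holds. Met.
  (c) The plaintiff resides in Harkdale, which is not Thornria — that alternative is enough. Condition met.
  (d) The amount in controversy is $3,700, within the USD 25,000 ceiling. Condition met.
Only condition (a) fails.

(a)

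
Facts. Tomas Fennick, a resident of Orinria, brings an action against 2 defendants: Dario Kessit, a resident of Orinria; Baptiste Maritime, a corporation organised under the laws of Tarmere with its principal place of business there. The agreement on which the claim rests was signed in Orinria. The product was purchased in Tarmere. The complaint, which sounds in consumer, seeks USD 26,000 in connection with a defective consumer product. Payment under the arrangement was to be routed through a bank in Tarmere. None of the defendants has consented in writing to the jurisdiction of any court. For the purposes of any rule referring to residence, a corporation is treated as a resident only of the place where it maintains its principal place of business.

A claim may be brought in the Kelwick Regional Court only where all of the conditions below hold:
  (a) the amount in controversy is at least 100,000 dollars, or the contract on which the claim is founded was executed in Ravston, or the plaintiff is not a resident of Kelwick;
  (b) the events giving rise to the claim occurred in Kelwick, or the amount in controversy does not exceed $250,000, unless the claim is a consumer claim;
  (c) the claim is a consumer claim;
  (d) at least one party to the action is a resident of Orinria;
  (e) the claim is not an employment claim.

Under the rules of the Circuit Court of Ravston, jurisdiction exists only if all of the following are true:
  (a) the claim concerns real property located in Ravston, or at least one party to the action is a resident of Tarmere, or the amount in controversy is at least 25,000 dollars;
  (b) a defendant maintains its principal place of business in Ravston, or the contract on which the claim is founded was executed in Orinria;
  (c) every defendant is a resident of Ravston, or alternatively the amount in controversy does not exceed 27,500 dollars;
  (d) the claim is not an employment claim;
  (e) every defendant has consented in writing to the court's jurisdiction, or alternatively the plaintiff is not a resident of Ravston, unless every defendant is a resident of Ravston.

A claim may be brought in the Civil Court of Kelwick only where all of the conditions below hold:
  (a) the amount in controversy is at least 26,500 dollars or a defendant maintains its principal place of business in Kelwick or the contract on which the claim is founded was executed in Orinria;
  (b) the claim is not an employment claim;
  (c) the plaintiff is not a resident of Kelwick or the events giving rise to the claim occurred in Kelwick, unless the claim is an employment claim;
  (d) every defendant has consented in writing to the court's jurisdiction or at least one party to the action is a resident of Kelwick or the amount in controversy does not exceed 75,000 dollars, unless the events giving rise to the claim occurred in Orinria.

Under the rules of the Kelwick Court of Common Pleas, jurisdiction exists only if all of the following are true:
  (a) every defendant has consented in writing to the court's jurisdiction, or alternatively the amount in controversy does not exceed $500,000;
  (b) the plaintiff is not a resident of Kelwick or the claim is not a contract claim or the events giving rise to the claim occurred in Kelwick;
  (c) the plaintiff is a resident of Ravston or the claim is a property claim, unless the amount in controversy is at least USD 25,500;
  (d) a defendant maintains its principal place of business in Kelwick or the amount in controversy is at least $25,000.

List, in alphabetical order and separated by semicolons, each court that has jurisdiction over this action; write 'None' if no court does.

The Kelwick Regional Court:
  (a) The plaintiff resides in Orinria, which is not Kelwick — that alternative is enough. Satisfied.
  (b) The amount in controversy is $26,000, within the USD 250,000 ceiling, so this disjunct is met. Condition met.
  (c) The claim is a consumer claim. Condition met.
  (d) Tomas Fennick resides in Orinria. Satisfied.
  (e) The claim is a consumer claim, not an employment claim. Met.
  → Jurisdiction lies.
The Circuit Court of Ravston:
  (a) Baptiste Maritime resides in Tarmere, so this disjunct is met. Satisfied.
  (b) The contract was executed in Orinria, so this disjunct is met. Met.
  (c) The amount in controversy is 26,000 dollars, within the 27,500 dollars ceiling — that alternative is enough. Condition met.
  (d) The claim is a consumer claim, not an employment claim. Met.
  (e) The plaintiff resides in Orinria, which is not Ravston, so one alternative holds. Met.
  → All conditions met; jurisdiction exists.
The Civil Court of Kelwick:
  (a) The contract was executed in Orinria, which satisfies one of the alternatives. Condition met.
  (b) The claim is a consumer claim, not an employment claim. Met.
  (c) The plaintiff resides in Orinria, which is not Kelwick, so one alternative holds. Met.
  (d) The amount in controversy is USD 26,000, within the 75,000 dollars ceiling, so one alternative holds. Met.
  → Every requirement is satisfied — jurisdiction.
The Kelwick Court of Common Pleas:
  (a) The amount in controversy is 26,000 dollars, within the 500,000 dollars ceiling, so this disjunct is met. Met.
  (b) The plaintiff resides in Orinria, which is not Kelwick, so one alternative holds. Condition met.
  (c) The plaintiff resides in Orinria, not Ravston; the claim is a consumer claim, not a property claim — no alternative holds. But the amount in controversy is $26,000, which meets the 25,500 dollars floor, and the 'unless' clause therefore excuses the requirement. Met.
  (d) The amount in controversy is USD 26,000, which meets the USD 25,000 floor — that alternative is enough. Met.
  → Every requirement is satisfied — jurisdiction.

the Circuit Court of Ravston; the Civil Court of Kelwick; the Kelwick Court of Common Pleas; the Kelwick Regional Court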